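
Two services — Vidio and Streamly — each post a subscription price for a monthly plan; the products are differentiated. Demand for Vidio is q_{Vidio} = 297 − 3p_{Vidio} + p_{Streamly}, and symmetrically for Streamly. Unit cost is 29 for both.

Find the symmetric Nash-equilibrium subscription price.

Vidio's profit: π = (p_{Vidio} − 29)(297 − 3p_{Vidio} + p_{Streamly}).
∂π/∂p_{Vidio} = 384 − 6p_{Vidio} + p_{Streamly} = 0 ⇒ p_{Vidio} = 64 + (1/6)p_{Streamly}.
Setting p_{Vidio} = p_{Streamly} in the reaction function: p_{Vidio} = 64 + (1/6)p_{Vidio}, so p_{Vidio} = 64 / (5/6) = 76.8.

76.8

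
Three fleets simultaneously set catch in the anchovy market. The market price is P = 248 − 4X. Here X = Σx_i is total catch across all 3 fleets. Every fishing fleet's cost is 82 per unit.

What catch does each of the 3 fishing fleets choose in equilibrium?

A representative fishing fleet's profit is π_i = x_i(248 − 4X) − 82x_i, with X = x_i + Σ_{j≠i} x_j.
First-order condition: 166 − 8x_i − 4Σ_{j≠i} x_j = 0.
With identical fishing fleets, set every x_j = x: then 166 − 8x − 8x = 0, i.e. x = 166/16 = 10.375.

10.375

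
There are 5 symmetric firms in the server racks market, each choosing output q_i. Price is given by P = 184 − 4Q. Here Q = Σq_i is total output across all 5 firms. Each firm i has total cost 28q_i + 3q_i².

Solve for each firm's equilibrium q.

A representative firm's profit is π_i = q_i(184 − 4Q) − 28q_i − 3q_i², with Q = q_i + Σ_{j≠i} q_j.
First-order condition: 156 − 14q_i − 4Σ_{j≠i} q_j = 0.
Imposing symmetry (q_j = q for all j) turns Σ_{j≠i} q_j into 4q, so 156 = 30q and q = 5.2.

5.2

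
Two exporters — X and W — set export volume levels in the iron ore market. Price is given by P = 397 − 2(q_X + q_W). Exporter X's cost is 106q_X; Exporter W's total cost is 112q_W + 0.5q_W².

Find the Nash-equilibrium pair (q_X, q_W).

55.3125, 34.875

Exporter X's profit: π = q_X(397 − 2(q_X + q_W)) − 106q_X.
∂π/∂q_X = 291 − 4q_X − 2q_W = 0, so q_X = 72.75 − 0.5q_W.
For W: ∂π/∂q_W = 285 − 5q_W − 2q_X = 0 ⇒ q_W = 57 − 0.4q_X.
Solving the two reaction functions simultaneously: (1 − (−0.5)(−0.4))q_X = 72.75 − 0.5·57, so 0.8q_X = 44.25 and q_X = 55.3125.
Then q_W = 57 − 0.4·55.3125 = 34.875.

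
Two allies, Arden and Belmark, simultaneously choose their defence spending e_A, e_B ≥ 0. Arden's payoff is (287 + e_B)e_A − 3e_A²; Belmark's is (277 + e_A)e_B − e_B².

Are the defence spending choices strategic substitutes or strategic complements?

strategic complements

Expanding Arden's payoff: 287e_A + e_Be_A − 3e_A².
∂π/∂e_A = 287 + e_B − 6e_A = 0, so e_A = 287/6 + (1/6)e_B.
The best-response slope de_A/de_B = 1/6 > 0: the reaction function is upward-sloping, so the choices are strategic complements.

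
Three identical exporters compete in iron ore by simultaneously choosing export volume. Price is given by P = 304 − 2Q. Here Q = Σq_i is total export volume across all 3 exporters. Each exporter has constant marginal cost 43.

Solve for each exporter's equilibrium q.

A representative exporter's profit is π_i = q_i(304 − 2Q) − 43q_i, with Q = q_i + Σ_{j≠i} q_j.
First-order condition: 261 − 4q_i − 2Σ_{j≠i} q_j = 0.
With identical exporters, set every q_j = q: then 261 − 4q − 4q = 0, i.e. q = 261/8 = 32.625.

32.625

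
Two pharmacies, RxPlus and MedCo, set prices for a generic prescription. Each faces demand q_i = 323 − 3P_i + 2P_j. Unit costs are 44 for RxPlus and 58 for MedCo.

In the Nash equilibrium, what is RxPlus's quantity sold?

RxPlus's profit: π = (P_{RxPlus} − 44)(323 − 3P_{RxPlus} + 2P_{MedCo}).
∂π/∂P_{RxPlus} = 455 − 6P_{RxPlus} + 2P_{MedCo} = 0 ⇒ P_{RxPlus} = 455/6 + (1/3)P_{MedCo}.
Similarly P_{MedCo} = 497/6 + (1/3)P_{RxPlus}.
Plugging P_{MedCo} into RxPlus's best response: P_{RxPlus} = 455/6 + (1/3)(497/6 + (1/3)P_{RxPlus}) ⇒ (8/9)P_{RxPlus} = 931/9, so P_{RxPlus} = 116.375.
Then P_{MedCo} = 497/6 + (1/3)·116.375 = 121.625.
q_{RxPlus} = 323 − 3·116.375 + 2·121.625 = 217.125.

217.125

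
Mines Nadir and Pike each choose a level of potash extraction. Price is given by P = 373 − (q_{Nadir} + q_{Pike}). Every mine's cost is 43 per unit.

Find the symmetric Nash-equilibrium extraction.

110

Mine Nadir's profit: π = q_{Nadir}(373 − (q_{Nadir} + q_{Pike})) − 43q_{Nadir}.
∂π/∂q_{Nadir} = 330 − 2q_{Nadir} − q_{Pike} = 0, so q_{Nadir} = 165 − 0.5q_{Pike}.
By symmetry q_{Pike} = q_{Nadir}; substituting into the reaction function, 1.5q_{Nadir} = 165 and q_{Nadir} = 110.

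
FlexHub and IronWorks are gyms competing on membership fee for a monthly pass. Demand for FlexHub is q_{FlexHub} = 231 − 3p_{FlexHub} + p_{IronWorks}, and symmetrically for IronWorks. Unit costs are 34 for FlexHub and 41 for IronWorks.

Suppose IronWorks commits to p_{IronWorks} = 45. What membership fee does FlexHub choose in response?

63

FlexHub's profit: π = (p_{FlexHub} − 34)(231 − 3p_{FlexHub} + p_{IronWorks}).
∂π/∂p_{FlexHub} = 333 − 6p_{FlexHub} + p_{IronWorks} = 0 ⇒ p_{FlexHub} = 55.5 + (1/6)p_{IronWorks}.
At p_{IronWorks} = 45: p_{FlexHub} = 55.5 + (1/6)·45 = 63.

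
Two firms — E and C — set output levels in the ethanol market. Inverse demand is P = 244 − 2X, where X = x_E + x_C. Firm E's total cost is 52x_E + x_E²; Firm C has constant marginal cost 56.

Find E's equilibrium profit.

1152.48

Firm E's profit: π = x_E(244 − 2(x_E + x_C)) − 52x_E − x_E².
∂π/∂x_E = 192 − 6x_E − 2x_C = 0, so x_E = 32 − (1/3)x_C.
For C: ∂π/∂x_C = 188 − 4x_C − 2x_E = 0 ⇒ x_C = 47 − 0.5x_E.
Substituting the second reaction function into the first: x_E = 32 − (1/3)(47 − 0.5x_E), which gives (5/6)x_E = 49/3 ⇒ x_E = 19.6.
Then x_C = 47 − 0.5·19.6 = 37.2.
Price P = 244 − 2·56.8 = 130.4.
E's profit: (130.4 − 52)·19.6 − (19.6)² = 1152.48.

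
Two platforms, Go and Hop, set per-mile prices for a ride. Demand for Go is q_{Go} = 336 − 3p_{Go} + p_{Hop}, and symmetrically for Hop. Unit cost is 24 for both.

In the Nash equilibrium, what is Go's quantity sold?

Go's profit: π = (p_{Go} − 24)(336 − 3p_{Go} + p_{Hop}).
∂π/∂p_{Go} = 408 − 6p_{Go} + p_{Hop} = 0 ⇒ p_{Go} = 68 + (1/6)p_{Hop}.
Setting p_{Go} = p_{Hop} in the reaction function: p_{Go} = 68 + (1/6)p_{Go}, so p_{Go} = 68 / (5/6) = 81.6.
q_{Go} = 336 − 3·81.6 + 81.6 = 172.8.

172.8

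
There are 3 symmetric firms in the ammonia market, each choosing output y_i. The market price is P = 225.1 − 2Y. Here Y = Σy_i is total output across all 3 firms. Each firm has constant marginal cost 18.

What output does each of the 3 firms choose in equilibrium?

25.8875

A representative firm's profit is π_i = y_i(225.1 − 2Y) − 18y_i, with Y = y_i + Σ_{j≠i} y_j.
First-order condition: 207.1 − 4y_i − 2Σ_{j≠i} y_j = 0.
With identical firms, set every y_j = y: then 207.1 − 4y − 4y = 0, i.e. y = 207.1/8 = 25.8875.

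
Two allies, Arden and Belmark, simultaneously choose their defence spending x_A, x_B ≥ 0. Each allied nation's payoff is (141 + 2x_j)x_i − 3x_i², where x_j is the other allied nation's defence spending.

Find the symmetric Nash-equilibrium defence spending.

35.25

Arden's payoff is (141 + 2x_B)x_A − 3x_A².
∂π/∂x_A = 141 + 2x_B − 6x_A = 0, so x_A = 23.5 + (1/3)x_B.
By symmetry x_B = x_A; substituting into the reaction function, (2/3)x_A = 23.5 and x_A = 35.25.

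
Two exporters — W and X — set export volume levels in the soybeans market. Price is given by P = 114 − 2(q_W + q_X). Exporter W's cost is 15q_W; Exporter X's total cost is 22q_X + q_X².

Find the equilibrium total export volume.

Exporter W's profit: π = q_W(114 − 2(q_W + q_X)) − 15q_W.
∂π/∂q_W = 99 − 4q_W − 2q_X = 0, so q_W = 24.75 − 0.5q_X.
For X: ∂π/∂q_X = 92 − 6q_X − 2q_W = 0 ⇒ q_X = 46/3 − (1/3)q_W.
Plugging q_X into W's best response: q_W = 24.75 − 0.5(46/3 − (1/3)q_W) ⇒ (5/6)q_W = 205/12, so q_W = 20.5.
Then q_X = 46/3 − (1/3)·20.5 = 8.5.
Total export volume: 20.5 + 8.5 = 29.

29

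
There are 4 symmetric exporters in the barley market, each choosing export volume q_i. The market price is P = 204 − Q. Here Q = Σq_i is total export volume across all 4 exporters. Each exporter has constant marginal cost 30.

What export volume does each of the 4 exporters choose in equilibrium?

A representative exporter's profit is π_i = q_i(204 − Q) − 30q_i, with Q = q_i + Σ_{j≠i} q_j.
First-order condition: 174 − 2q_i − Σ_{j≠i} q_j = 0.
In a symmetric equilibrium every exporter chooses the same q, so Σ_{j≠i} q_j = 3q. The condition becomes 174 − 5q = 0, giving q = 174/5 = 34.8.

34.8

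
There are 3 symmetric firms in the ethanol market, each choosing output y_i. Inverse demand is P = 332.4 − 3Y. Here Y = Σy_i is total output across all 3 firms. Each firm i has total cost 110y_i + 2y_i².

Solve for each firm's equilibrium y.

A representative firm's profit is π_i = y_i(332.4 − 3Y) − 110y_i − 2y_i², with Y = y_i + Σ_{j≠i} y_j.
First-order condition: 222.4 − 10y_i − 3Σ_{j≠i} y_j = 0.
In a symmetric equilibrium every firm chooses the same y, so Σ_{j≠i} y_j = 2y. The condition becomes 222.4 − 16y = 0, giving y = 222.4/16 = 13.9.

13.9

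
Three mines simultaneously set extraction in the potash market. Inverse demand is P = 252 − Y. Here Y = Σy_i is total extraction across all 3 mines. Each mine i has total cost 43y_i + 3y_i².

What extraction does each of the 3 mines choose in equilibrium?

A representative mine's profit is π_i = y_i(252 − Y) − 43y_i − 3y_i², with Y = y_i + Σ_{j≠i} y_j.
First-order condition: 209 − 8y_i − Σ_{j≠i} y_j = 0.
With identical mines, set every y_j = y: then 209 − 8y − 2y = 0, i.e. y = 209/10 = 20.9.

20.9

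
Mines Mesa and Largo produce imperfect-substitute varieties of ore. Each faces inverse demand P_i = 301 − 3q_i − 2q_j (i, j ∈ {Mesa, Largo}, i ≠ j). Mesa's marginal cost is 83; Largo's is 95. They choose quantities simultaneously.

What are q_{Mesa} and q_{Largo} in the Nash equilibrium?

28, 25

Mine Mesa's profit: π = q_{Mesa}(301 − 3q_{Mesa} − 2q_{Largo}) − 83q_{Mesa}.
∂π/∂q_{Mesa} = 218 − 6q_{Mesa} − 2q_{Largo} = 0 ⇒ q_{Mesa} = 109/3 − (1/3)q_{Largo}.
Similarly q_{Largo} = 103/3 − (1/3)q_{Mesa}.
Substituting the second reaction function into the first: q_{Mesa} = 109/3 − (1/3)(103/3 − (1/3)q_{Mesa}), which gives (8/9)q_{Mesa} = 224/9 ⇒ q_{Mesa} = 28.
Then q_{Largo} = 103/3 − (1/3)·28 = 25.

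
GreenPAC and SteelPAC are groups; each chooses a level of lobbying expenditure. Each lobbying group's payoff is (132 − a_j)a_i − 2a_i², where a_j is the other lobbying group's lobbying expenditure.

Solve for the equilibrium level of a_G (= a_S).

GreenPAC's payoff is (132 − a_S)a_G − 2a_G².
∂π/∂a_G = 132 − a_S − 4a_G = 0, so a_G = 33 − 0.25a_S.
Setting a_G = a_S in the reaction function: a_G = 33 − 0.25a_G, so a_G = 33 / 1.25 = 26.4.

26.4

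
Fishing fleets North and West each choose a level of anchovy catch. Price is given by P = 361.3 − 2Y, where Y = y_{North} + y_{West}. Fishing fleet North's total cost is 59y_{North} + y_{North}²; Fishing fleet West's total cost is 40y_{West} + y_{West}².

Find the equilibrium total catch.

Fishing fleet North's profit: π = y_{North}(361.3 − 2(y_{North} + y_{West})) − 59y_{North} − y_{North}².
∂π/∂y_{North} = 302.3 − 6y_{North} − 2y_{West} = 0, so y_{North} = 3023/60 − (1/3)y_{West}.
By the same steps for West: y_{West} = 53.55 − (1/3)y_{North}.
Substituting the second reaction function into the first: y_{North} = 3023/60 − (1/3)(53.55 − (1/3)y_{North}), which gives (8/9)y_{North} = 488/15 ⇒ y_{North} = 36.6.
Then y_{West} = 53.55 − (1/3)·36.6 = 41.35.
Total catch: 36.6 + 41.35 = 77.95.

77.95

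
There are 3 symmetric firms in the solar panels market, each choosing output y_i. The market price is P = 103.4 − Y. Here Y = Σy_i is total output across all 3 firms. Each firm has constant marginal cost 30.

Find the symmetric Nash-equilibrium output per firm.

18.35

A representative firm's profit is π_i = y_i(103.4 − Y) − 30y_i, with Y = y_i + Σ_{j≠i} y_j.
First-order condition: 73.4 − 2y_i − Σ_{j≠i} y_j = 0.
Imposing symmetry (y_j = y for all j) turns Σ_{j≠i} y_j into 2y, so 73.4 = 4y and y = 18.35.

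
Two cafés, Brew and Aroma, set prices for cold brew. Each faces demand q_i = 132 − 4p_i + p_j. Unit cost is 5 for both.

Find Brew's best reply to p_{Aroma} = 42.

Brew's profit: π = (p_{Brew} − 5)(132 − 4p_{Brew} + p_{Aroma}).
∂π/∂p_{Brew} = 152 − 8p_{Brew} + p_{Aroma} = 0 ⇒ p_{Brew} = 19 + 0.125p_{Aroma}.
At p_{Aroma} = 42: p_{Brew} = 19 + 0.125·42 = 24.25.

24.25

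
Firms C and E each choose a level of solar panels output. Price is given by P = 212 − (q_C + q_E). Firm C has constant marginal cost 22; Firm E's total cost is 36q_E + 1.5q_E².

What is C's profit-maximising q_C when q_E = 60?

65

Firm C's profit: π = q_C(212 − (q_C + q_E)) − 22q_C.
∂π/∂q_C = 190 − 2q_C − q_E = 0, so q_C = 95 − 0.5q_E.
At q_E = 60: q_C = 95 − 0.5·60 = 65.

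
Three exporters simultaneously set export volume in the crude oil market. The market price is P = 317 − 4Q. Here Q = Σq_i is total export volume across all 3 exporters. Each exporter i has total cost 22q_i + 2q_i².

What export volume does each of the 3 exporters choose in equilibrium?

A representative exporter's profit is π_i = q_i(317 − 4Q) − 22q_i − 2q_i², with Q = q_i + Σ_{j≠i} q_j.
First-order condition: 295 − 12q_i − 4Σ_{j≠i} q_j = 0.
With identical exporters, set every q_j = q: then 295 − 12q − 8q = 0, i.e. q = 295/20 = 14.75.

14.75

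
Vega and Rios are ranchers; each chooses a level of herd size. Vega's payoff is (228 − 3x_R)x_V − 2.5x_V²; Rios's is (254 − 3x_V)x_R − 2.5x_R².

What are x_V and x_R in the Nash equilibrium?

Expanding Vega's payoff: 228x_V − 3x_Rx_V − 2.5x_V².
∂π/∂x_V = 228 − 3x_R − 5x_V = 0, so x_V = 45.6 − 0.6x_R.
Likewise for Rios: x_R = 50.8 − 0.6x_V.
Solving the two reaction functions simultaneously: (1 − (−0.6)(−0.6))x_V = 45.6 − 0.6·50.8, so 0.64x_V = 15.12 and x_V = 23.625.
Then x_R = 50.8 − 0.6·23.625 = 36.625.

23.625, 36.625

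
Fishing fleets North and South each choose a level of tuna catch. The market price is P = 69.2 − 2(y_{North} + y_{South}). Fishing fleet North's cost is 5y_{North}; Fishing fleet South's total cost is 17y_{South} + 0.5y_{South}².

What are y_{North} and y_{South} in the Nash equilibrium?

Fishing fleet North's profit: π = y_{North}(69.2 − 2(y_{North} + y_{South})) − 5y_{North}.
∂π/∂y_{North} = 64.2 − 4y_{North} − 2y_{South} = 0, so y_{North} = 16.05 − 0.5y_{South}.
For South: ∂π/∂y_{South} = 52.2 − 5y_{South} − 2y_{North} = 0 ⇒ y_{South} = 10.44 − 0.4y_{North}.
Plugging y_{South} into North's best response: y_{North} = 16.05 − 0.5(10.44 − 0.4y_{North}) ⇒ 0.8y_{North} = 10.83, so y_{North} = 13.5375.
Then y_{South} = 10.44 − 0.4·13.5375 = 5.025.

13.5375, 5.025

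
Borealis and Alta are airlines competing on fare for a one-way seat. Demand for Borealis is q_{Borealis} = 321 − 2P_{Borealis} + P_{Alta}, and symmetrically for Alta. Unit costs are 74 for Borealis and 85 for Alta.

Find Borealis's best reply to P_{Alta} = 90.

139.75

Borealis's profit: π = (P_{Borealis} − 74)(321 − 2P_{Borealis} + P_{Alta}).
∂π/∂P_{Borealis} = 469 − 4P_{Borealis} + P_{Alta} = 0 ⇒ P_{Borealis} = 117.25 + 0.25P_{Alta}.
At P_{Alta} = 90: P_{Borealis} = 117.25 + 0.25·90 = 139.75.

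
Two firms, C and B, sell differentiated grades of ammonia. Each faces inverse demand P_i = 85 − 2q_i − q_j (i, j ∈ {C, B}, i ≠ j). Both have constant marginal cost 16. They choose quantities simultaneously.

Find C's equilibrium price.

43.6

Firm C's profit: π = q_C(85 − 2q_C − q_B) − 16q_C.
∂π/∂q_C = 69 − 4q_C − q_B = 0 ⇒ q_C = 17.25 − 0.25q_B.
Setting q_C = q_B in the reaction function: q_C = 17.25 − 0.25q_C, so q_C = 17.25 / 1.25 = 13.8.
P_C = 85 − 2·13.8 − 13.8 = 43.6.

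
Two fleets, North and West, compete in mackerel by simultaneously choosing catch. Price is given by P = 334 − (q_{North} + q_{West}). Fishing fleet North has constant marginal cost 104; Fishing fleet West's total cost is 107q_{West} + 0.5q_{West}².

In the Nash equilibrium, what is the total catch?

Fishing fleet North's profit: π = q_{North}(334 − (q_{North} + q_{West})) − 104q_{North}.
∂π/∂q_{North} = 230 − 2q_{North} − q_{West} = 0, so q_{North} = 115 − 0.5q_{West}.
For West: ∂π/∂q_{West} = 227 − 3q_{West} − q_{North} = 0 ⇒ q_{West} = 227/3 − (1/3)q_{North}.
Plugging q_{West} into North's best response: q_{North} = 115 − 0.5(227/3 − (1/3)q_{North}) ⇒ (5/6)q_{North} = 463/6, so q_{North} = 92.6.
Then q_{West} = 227/3 − (1/3)·92.6 = 44.8.
Total catch: 92.6 + 44.8 = 137.4.

137.4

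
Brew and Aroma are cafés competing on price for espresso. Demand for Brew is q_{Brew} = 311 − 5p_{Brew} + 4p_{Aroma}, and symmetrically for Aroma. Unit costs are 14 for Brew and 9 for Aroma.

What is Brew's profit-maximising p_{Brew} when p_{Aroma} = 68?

65.3

Brew's profit: π = (p_{Brew} − 14)(311 − 5p_{Brew} + 4p_{Aroma}).
∂π/∂p_{Brew} = 381 − 10p_{Brew} + 4p_{Aroma} = 0 ⇒ p_{Brew} = 38.1 + 0.4p_{Aroma}.
At p_{Aroma} = 68: p_{Brew} = 38.1 + 0.4·68 = 65.3.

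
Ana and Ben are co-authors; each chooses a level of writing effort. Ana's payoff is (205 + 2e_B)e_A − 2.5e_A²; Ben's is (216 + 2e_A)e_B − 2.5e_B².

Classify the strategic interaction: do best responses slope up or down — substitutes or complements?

strategic complements

Expanding Ana's payoff: 205e_A + 2e_Be_A − 2.5e_A².
∂π/∂e_A = 205 + 2e_B − 5e_A = 0, so e_A = 41 + 0.4e_B.
The best-response slope de_A/de_B = 0.4 > 0: the reaction function is upward-sloping, so the choices are strategic complements.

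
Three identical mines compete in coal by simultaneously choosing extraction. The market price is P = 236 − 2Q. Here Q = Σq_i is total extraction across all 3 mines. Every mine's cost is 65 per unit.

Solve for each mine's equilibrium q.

21.375

A representative mine's profit is π_i = q_i(236 − 2Q) − 65q_i, with Q = q_i + Σ_{j≠i} q_j.
First-order condition: 171 − 4q_i − 2Σ_{j≠i} q_j = 0.
With identical mines, set every q_j = q: then 171 − 4q − 4q = 0, i.e. q = 171/8 = 21.375.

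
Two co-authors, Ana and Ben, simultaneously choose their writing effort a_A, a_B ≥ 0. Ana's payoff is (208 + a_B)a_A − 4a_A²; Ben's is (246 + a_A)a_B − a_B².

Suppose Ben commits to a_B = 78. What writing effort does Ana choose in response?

Expanding Ana's payoff: 208a_A + a_Ba_A − 4a_A².
∂π/∂a_A = 208 + a_B − 8a_A = 0, so a_A = 26 + 0.125a_B.
At a_B = 78: a_A = 26 + 0.125·78 = 35.75.

35.75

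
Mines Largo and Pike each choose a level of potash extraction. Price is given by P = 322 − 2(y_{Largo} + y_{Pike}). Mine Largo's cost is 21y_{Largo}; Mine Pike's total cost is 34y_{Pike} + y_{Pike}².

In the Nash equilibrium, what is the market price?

Mine Largo's profit: π = y_{Largo}(322 − 2(y_{Largo} + y_{Pike})) − 21y_{Largo}.
∂π/∂y_{Largo} = 301 − 4y_{Largo} − 2y_{Pike} = 0, so y_{Largo} = 75.25 − 0.5y_{Pike}.
For Pike: ∂π/∂y_{Pike} = 288 − 6y_{Pike} − 2y_{Largo} = 0 ⇒ y_{Pike} = 48 − (1/3)y_{Largo}.
Solving the two reaction functions simultaneously: (1 − (−0.5)(−1/3))y_{Largo} = 75.25 − 0.5·48, so (5/6)y_{Largo} = 51.25 and y_{Largo} = 61.5.
Then y_{Pike} = 48 − (1/3)·61.5 = 27.5.
Equilibrium price: P = 322 − 2·89 = 144.

144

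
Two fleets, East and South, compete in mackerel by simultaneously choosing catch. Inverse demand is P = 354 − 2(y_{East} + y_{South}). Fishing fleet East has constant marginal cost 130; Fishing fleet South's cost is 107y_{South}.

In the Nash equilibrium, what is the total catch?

78.5

Fishing fleet East's profit: π = y_{East}(354 − 2(y_{East} + y_{South})) − 130y_{East}.
∂π/∂y_{East} = 224 − 4y_{East} − 2y_{South} = 0, so y_{East} = 56 − 0.5y_{South}.
By the same steps for South: y_{South} = 61.75 − 0.5y_{East}.
Solving the two reaction functions simultaneously: (1 − (−0.5)(−0.5))y_{East} = 56 − 0.5·61.75, so 0.75y_{East} = 25.125 and y_{East} = 33.5.
Then y_{South} = 61.75 − 0.5·33.5 = 45.
Total catch: 33.5 + 45 = 78.5.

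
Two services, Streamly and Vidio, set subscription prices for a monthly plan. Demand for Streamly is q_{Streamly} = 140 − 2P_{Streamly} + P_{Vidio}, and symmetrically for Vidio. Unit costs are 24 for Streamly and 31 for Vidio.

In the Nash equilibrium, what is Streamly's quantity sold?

Streamly's profit: π = (P_{Streamly} − 24)(140 − 2P_{Streamly} + P_{Vidio}).
∂π/∂P_{Streamly} = 188 − 4P_{Streamly} + P_{Vidio} = 0 ⇒ P_{Streamly} = 47 + 0.25P_{Vidio}.
Similarly P_{Vidio} = 50.5 + 0.25P_{Streamly}.
Plugging P_{Vidio} into Streamly's best response: P_{Streamly} = 47 + 0.25(50.5 + 0.25P_{Streamly}) ⇒ 0.9375P_{Streamly} = 59.625, so P_{Streamly} = 63.6.
Then P_{Vidio} = 50.5 + 0.25·63.6 = 66.4.
q_{Streamly} = 140 − 2·63.6 + 66.4 = 79.2.

79.2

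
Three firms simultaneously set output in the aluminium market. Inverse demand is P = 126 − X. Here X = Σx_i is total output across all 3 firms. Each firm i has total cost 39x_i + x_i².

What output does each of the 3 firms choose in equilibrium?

A representative firm's profit is π_i = x_i(126 − X) − 39x_i − x_i², with X = x_i + Σ_{j≠i} x_j.
First-order condition: 87 − 4x_i − Σ_{j≠i} x_j = 0.
With identical firms, set every x_j = x: then 87 − 4x − 2x = 0, i.e. x = 87/6 = 14.5.

14.5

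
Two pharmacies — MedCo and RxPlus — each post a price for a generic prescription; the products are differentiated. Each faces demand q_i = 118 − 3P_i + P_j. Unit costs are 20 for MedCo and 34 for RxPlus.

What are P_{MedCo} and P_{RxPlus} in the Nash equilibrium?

MedCo's profit: π = (P_{MedCo} − 20)(118 − 3P_{MedCo} + P_{RxPlus}).
∂π/∂P_{MedCo} = 178 − 6P_{MedCo} + P_{RxPlus} = 0 ⇒ P_{MedCo} = 89/3 + (1/6)P_{RxPlus}.
Similarly P_{RxPlus} = 110/3 + (1/6)P_{MedCo}.
Solving the two reaction functions simultaneously: (1 − (1/6)(1/6))P_{MedCo} = 89/3 + (1/6)·(110/3), so (35/36)P_{MedCo} = 322/9 and P_{MedCo} = 36.8.
Then P_{RxPlus} = 110/3 + (1/6)·36.8 = 42.8.

36.8, 42.8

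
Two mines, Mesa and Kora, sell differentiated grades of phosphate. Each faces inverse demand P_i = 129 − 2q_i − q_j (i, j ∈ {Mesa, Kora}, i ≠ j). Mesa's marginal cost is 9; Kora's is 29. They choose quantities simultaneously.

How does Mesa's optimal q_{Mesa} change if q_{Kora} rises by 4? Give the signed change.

Mine Mesa's profit: π = q_{Mesa}(129 − 2q_{Mesa} − q_{Kora}) − 9q_{Mesa}.
∂π/∂q_{Mesa} = 120 − 4q_{Mesa} − q_{Kora} = 0 ⇒ q_{Mesa} = 30 − 0.25q_{Kora}.
The reaction-function slope is −0.25, so a 4-unit rise in q_{Kora} moves q_{Mesa} by −0.25 × 4 = −1. Mesa's best response falls — the actions are strategic substitutes.

-1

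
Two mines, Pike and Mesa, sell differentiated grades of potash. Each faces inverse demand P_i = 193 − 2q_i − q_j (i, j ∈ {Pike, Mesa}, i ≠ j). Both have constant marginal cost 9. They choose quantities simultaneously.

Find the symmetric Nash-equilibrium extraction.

Mine Pike's profit: π = q_{Pike}(193 − 2q_{Pike} − q_{Mesa}) − 9q_{Pike}.
∂π/∂q_{Pike} = 184 − 4q_{Pike} − q_{Mesa} = 0 ⇒ q_{Pike} = 46 − 0.25q_{Mesa}.
The game is symmetric, so in equilibrium q_{Mesa} = q_{Pike}: the reaction function gives 1.25q_{Pike} = 46, hence q_{Pike} = 36.8.

36.8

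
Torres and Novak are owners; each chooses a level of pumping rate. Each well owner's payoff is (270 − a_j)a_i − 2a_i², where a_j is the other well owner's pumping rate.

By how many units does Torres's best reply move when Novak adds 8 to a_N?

Torres's payoff is (270 − a_N)a_T − 2a_T².
∂π/∂a_T = 270 − a_N − 4a_T = 0, so a_T = 67.5 − 0.25a_N.
The reaction-function slope is −0.25, so an 8-unit rise in a_N moves a_T by −0.25 × 8 = −2. Torres's best response falls — the actions are strategic substitutes.

-2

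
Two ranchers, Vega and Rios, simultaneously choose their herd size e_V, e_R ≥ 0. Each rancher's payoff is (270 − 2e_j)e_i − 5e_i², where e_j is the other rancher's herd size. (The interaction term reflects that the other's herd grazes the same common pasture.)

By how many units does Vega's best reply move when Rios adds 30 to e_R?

Vega's payoff is (270 − 2e_R)e_V − 5e_V².
∂π/∂e_V = 270 − 2e_R − 10e_V = 0, so e_V = 27 − 0.2e_R.
The reaction-function slope is −0.2, so a 30-unit rise in e_R moves e_V by −0.2 × 30 = −6. Vega's best response falls — the actions are strategic substitutes.

-6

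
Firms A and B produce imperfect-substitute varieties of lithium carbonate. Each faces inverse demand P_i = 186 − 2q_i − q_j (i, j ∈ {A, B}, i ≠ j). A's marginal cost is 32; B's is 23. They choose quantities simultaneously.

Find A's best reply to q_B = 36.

29.5

Firm A's profit: π = q_A(186 − 2q_A − q_B) − 32q_A.
∂π/∂q_A = 154 − 4q_A − q_B = 0 ⇒ q_A = 38.5 − 0.25q_B.
At q_B = 36: q_A = 38.5 − 0.25·36 = 29.5.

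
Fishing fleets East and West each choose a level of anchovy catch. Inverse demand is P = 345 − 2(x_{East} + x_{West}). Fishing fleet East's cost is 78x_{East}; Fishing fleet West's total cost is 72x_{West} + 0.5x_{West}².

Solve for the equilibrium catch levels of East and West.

Fishing fleet East's profit: π = x_{East}(345 − 2(x_{East} + x_{West})) − 78x_{East}.
∂π/∂x_{East} = 267 − 4x_{East} − 2x_{West} = 0, so x_{East} = 66.75 − 0.5x_{West}.
For West: ∂π/∂x_{West} = 273 − 5x_{West} − 2x_{East} = 0 ⇒ x_{West} = 54.6 − 0.4x_{East}.
Plugging x_{West} into East's best response: x_{East} = 66.75 − 0.5(54.6 − 0.4x_{East}) ⇒ 0.8x_{East} = 39.45, so x_{East} = 49.3125.
Then x_{West} = 54.6 − 0.4·49.3125 = 34.875.

49.3125, 34.875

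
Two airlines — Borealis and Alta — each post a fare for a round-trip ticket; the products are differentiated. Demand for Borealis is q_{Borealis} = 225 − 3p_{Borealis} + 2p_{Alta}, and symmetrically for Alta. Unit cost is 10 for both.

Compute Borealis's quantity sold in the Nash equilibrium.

Borealis's profit: π = (p_{Borealis} − 10)(225 − 3p_{Borealis} + 2p_{Alta}).
∂π/∂p_{Borealis} = 255 − 6p_{Borealis} + 2p_{Alta} = 0 ⇒ p_{Borealis} = 42.5 + (1/3)p_{Alta}.
Setting p_{Borealis} = p_{Alta} in the reaction function: p_{Borealis} = 42.5 + (1/3)p_{Borealis}, so p_{Borealis} = 42.5 / (2/3) = 63.75.
q_{Borealis} = 225 − 3·63.75 + 2·63.75 = 161.25.

161.25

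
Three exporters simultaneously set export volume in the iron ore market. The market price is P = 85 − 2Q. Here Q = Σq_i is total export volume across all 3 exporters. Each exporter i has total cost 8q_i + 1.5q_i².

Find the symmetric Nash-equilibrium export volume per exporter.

A representative exporter's profit is π_i = q_i(85 − 2Q) − 8q_i − 1.5q_i², with Q = q_i + Σ_{j≠i} q_j.
First-order condition: 77 − 7q_i − 2Σ_{j≠i} q_j = 0.
With identical exporters, set every q_j = q: then 77 − 7q − 4q = 0, i.e. q = 77/11 = 7.

7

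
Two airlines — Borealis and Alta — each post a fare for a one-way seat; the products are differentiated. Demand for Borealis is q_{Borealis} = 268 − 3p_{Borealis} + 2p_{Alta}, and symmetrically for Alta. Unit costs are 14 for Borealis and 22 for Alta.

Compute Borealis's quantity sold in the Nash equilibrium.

Borealis's profit: π = (p_{Borealis} − 14)(268 − 3p_{Borealis} + 2p_{Alta}).
∂π/∂p_{Borealis} = 310 − 6p_{Borealis} + 2p_{Alta} = 0 ⇒ p_{Borealis} = 155/3 + (1/3)p_{Alta}.
Similarly p_{Alta} = 167/3 + (1/3)p_{Borealis}.
Plugging p_{Alta} into Borealis's best response: p_{Borealis} = 155/3 + (1/3)(167/3 + (1/3)p_{Borealis}) ⇒ (8/9)p_{Borealis} = 632/9, so p_{Borealis} = 79.
Then p_{Alta} = 167/3 + (1/3)·79 = 82.
q_{Borealis} = 268 − 3·79 + 2·82 = 195.

195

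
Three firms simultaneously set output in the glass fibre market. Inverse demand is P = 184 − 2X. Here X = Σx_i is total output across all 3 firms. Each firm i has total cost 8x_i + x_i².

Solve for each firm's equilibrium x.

A representative firm's profit is π_i = x_i(184 − 2X) − 8x_i − x_i², with X = x_i + Σ_{j≠i} x_j.
First-order condition: 176 − 6x_i − 2Σ_{j≠i} x_j = 0.
Imposing symmetry (x_j = x for all j) turns Σ_{j≠i} x_j into 2x, so 176 = 10x and x = 17.6.

17.6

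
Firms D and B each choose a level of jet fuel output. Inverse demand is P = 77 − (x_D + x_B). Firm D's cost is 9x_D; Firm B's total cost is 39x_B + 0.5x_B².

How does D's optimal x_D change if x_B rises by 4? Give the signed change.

-2

Firm D's profit: π = x_D(77 − (x_D + x_B)) − 9x_D.
∂π/∂x_D = 68 − 2x_D − x_B = 0, so x_D = 34 − 0.5x_B.
The reaction-function slope is −0.5, so a 4-unit rise in x_B moves x_D by −0.5 × 4 = −2. D's best response falls — the actions are strategic substitutes.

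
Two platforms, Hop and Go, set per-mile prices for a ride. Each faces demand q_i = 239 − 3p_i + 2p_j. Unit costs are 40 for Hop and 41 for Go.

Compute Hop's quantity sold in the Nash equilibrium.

Hop's profit: π = (p_{Hop} − 40)(239 − 3p_{Hop} + 2p_{Go}).
∂π/∂p_{Hop} = 359 − 6p_{Hop} + 2p_{Go} = 0 ⇒ p_{Hop} = 359/6 + (1/3)p_{Go}.
Similarly p_{Go} = 181/3 + (1/3)p_{Hop}.
Solving the two reaction functions simultaneously: (1 − (1/3)(1/3))p_{Hop} = 359/6 + (1/3)·(181/3), so (8/9)p_{Hop} = 1439/18 and p_{Hop} = 89.9375.
Then p_{Go} = 181/3 + (1/3)·89.9375 = 90.3125.
q_{Hop} = 239 − 3·89.9375 + 2·90.3125 = 149.8125.

149.8125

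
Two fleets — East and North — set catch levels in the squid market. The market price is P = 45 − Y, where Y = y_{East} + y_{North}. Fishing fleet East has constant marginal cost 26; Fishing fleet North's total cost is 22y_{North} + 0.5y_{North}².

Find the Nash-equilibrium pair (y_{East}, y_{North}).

Fishing fleet East's profit: π = y_{East}(45 − (y_{East} + y_{North})) − 26y_{East}.
∂π/∂y_{East} = 19 − 2y_{East} − y_{North} = 0, so y_{East} = 9.5 − 0.5y_{North}.
For North: ∂π/∂y_{North} = 23 − 3y_{North} − y_{East} = 0 ⇒ y_{North} = 23/3 − (1/3)y_{East}.
Plugging y_{North} into East's best response: y_{East} = 9.5 − 0.5(23/3 − (1/3)y_{East}) ⇒ (5/6)y_{East} = 17/3, so y_{East} = 6.8.
Then y_{North} = 23/3 − (1/3)·6.8 = 5.4.

6.8, 5.4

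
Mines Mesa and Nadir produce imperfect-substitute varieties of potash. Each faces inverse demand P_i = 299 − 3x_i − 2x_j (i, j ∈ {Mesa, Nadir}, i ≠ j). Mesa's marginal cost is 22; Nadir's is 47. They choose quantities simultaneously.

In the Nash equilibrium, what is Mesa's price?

130.5625

Mine Mesa's profit: π = x_{Mesa}(299 − 3x_{Mesa} − 2x_{Nadir}) − 22x_{Mesa}.
∂π/∂x_{Mesa} = 277 − 6x_{Mesa} − 2x_{Nadir} = 0 ⇒ x_{Mesa} = 277/6 − (1/3)x_{Nadir}.
Similarly x_{Nadir} = 42 − (1/3)x_{Mesa}.
Solving the two reaction functions simultaneously: (1 − (−1/3)(−1/3))x_{Mesa} = 277/6 − (1/3)·42, so (8/9)x_{Mesa} = 193/6 and x_{Mesa} = 36.1875.
Then x_{Nadir} = 42 − (1/3)·36.1875 = 29.9375.
P_{Mesa} = 299 − 3·36.1875 − 2·29.9375 = 130.5625.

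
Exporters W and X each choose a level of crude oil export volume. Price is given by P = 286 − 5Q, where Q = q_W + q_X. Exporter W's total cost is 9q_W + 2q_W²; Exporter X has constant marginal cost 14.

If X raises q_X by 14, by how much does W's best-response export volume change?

-5

Exporter W's profit: π = q_W(286 − 5(q_W + q_X)) − 9q_W − 2q_W².
∂π/∂q_W = 277 − 14q_W − 5q_X = 0, so q_W = 277/14 − (5/14)q_X.
The reaction-function slope is −5/14, so a 14-unit rise in q_X moves q_W by −5/14 × 14 = −5. W's best response falls — the actions are strategic substitutes.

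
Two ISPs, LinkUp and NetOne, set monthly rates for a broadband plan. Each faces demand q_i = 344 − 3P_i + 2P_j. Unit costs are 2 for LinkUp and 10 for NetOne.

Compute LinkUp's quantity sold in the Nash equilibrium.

261

LinkUp's profit: π = (P_{LinkUp} − 2)(344 − 3P_{LinkUp} + 2P_{NetOne}).
∂π/∂P_{LinkUp} = 350 − 6P_{LinkUp} + 2P_{NetOne} = 0 ⇒ P_{LinkUp} = 175/3 + (1/3)P_{NetOne}.
Similarly P_{NetOne} = 187/3 + (1/3)P_{LinkUp}.
Plugging P_{NetOne} into LinkUp's best response: P_{LinkUp} = 175/3 + (1/3)(187/3 + (1/3)P_{LinkUp}) ⇒ (8/9)P_{LinkUp} = 712/9, so P_{LinkUp} = 89.
Then P_{NetOne} = 187/3 + (1/3)·89 = 92.
q_{LinkUp} = 344 − 3·89 + 2·92 = 261.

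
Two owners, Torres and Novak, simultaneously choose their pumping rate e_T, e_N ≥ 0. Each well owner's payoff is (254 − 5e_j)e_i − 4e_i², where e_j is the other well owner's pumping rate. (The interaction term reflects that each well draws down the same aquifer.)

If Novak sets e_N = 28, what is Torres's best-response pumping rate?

Torres's payoff is (254 − 5e_N)e_T − 4e_T².
∂π/∂e_T = 254 − 5e_N − 8e_T = 0, so e_T = 31.75 − 0.625e_N.
At e_N = 28: e_T = 31.75 − 0.625·28 = 14.25.

14.25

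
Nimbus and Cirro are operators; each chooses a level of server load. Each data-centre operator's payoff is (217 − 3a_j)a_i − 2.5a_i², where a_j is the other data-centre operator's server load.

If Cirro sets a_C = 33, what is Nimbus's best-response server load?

23.6

Nimbus's payoff is (217 − 3a_C)a_N − 2.5a_N².
∂π/∂a_N = 217 − 3a_C − 5a_N = 0, so a_N = 43.4 − 0.6a_C.
At a_C = 33: a_N = 43.4 − 0.6·33 = 23.6.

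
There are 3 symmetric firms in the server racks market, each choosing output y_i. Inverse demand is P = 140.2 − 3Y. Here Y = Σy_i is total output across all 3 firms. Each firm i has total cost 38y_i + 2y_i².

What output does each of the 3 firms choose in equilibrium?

6.3875

A representative firm's profit is π_i = y_i(140.2 − 3Y) − 38y_i − 2y_i², with Y = y_i + Σ_{j≠i} y_j.
First-order condition: 102.2 − 10y_i − 3Σ_{j≠i} y_j = 0.
In a symmetric equilibrium every firm chooses the same y, so Σ_{j≠i} y_j = 2y. The condition becomes 102.2 − 16y = 0, giving y = 102.2/16 = 6.3875.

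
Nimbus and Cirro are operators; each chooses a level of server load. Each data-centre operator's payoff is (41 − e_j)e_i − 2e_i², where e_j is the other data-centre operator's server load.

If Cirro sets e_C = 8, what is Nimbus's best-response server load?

Nimbus's payoff is (41 − e_C)e_N − 2e_N².
∂π/∂e_N = 41 − e_C − 4e_N = 0, so e_N = 10.25 − 0.25e_C.
At e_C = 8: e_N = 10.25 − 0.25·8 = 8.25.

8.25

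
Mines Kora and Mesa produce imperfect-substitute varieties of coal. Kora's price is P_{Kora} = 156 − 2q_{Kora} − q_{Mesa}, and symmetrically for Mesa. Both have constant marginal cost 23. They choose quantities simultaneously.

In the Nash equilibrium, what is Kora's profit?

Mine Kora's profit: π = q_{Kora}(156 − 2q_{Kora} − q_{Mesa}) − 23q_{Kora}.
∂π/∂q_{Kora} = 133 − 4q_{Kora} − q_{Mesa} = 0 ⇒ q_{Kora} = 33.25 − 0.25q_{Mesa}.
The game is symmetric, so in equilibrium q_{Mesa} = q_{Kora}: the reaction function gives 1.25q_{Kora} = 33.25, hence q_{Kora} = 26.6.
P_{Kora} = 156 − 2·26.6 − 26.6 = 76.2.
Profit = (76.2 − 23)·26.6 = 1415.12.

1415.12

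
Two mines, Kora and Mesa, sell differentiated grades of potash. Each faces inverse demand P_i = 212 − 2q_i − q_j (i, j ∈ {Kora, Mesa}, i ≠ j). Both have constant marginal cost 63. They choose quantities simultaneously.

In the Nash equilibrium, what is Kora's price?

Mine Kora's profit: π = q_{Kora}(212 − 2q_{Kora} − q_{Mesa}) − 63q_{Kora}.
∂π/∂q_{Kora} = 149 − 4q_{Kora} − q_{Mesa} = 0 ⇒ q_{Kora} = 37.25 − 0.25q_{Mesa}.
The game is symmetric, so in equilibrium q_{Mesa} = q_{Kora}: the reaction function gives 1.25q_{Kora} = 37.25, hence q_{Kora} = 29.8.
P_{Kora} = 212 − 2·29.8 − 29.8 = 122.6.

122.6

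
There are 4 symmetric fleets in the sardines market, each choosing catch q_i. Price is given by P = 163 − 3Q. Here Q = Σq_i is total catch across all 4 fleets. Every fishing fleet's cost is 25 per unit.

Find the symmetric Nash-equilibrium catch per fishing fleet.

A representative fishing fleet's profit is π_i = q_i(163 − 3Q) − 25q_i, with Q = q_i + Σ_{j≠i} q_j.
First-order condition: 138 − 6q_i − 3Σ_{j≠i} q_j = 0.
With identical fishing fleets, set every q_j = q: then 138 − 6q − 9q = 0, i.e. q = 138/15 = 9.2.

9.2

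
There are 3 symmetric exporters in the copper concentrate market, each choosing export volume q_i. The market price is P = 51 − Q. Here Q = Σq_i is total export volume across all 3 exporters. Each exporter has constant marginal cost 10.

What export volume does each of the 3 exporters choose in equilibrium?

A representative exporter's profit is π_i = q_i(51 − Q) − 10q_i, with Q = q_i + Σ_{j≠i} q_j.
First-order condition: 41 − 2q_i − Σ_{j≠i} q_j = 0.
With identical exporters, set every q_j = q: then 41 − 2q − 2q = 0, i.e. q = 41/4 = 10.25.

10.25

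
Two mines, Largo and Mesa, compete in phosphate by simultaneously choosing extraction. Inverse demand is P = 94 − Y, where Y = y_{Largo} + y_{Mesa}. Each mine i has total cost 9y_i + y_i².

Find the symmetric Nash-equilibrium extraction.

17

Mine Largo's profit: π = y_{Largo}(94 − (y_{Largo} + y_{Mesa})) − 9y_{Largo} − y_{Largo}².
∂π/∂y_{Largo} = 85 − 4y_{Largo} − y_{Mesa} = 0, so y_{Largo} = 21.25 − 0.25y_{Mesa}.
The game is symmetric, so in equilibrium y_{Mesa} = y_{Largo}: the reaction function gives 1.25y_{Largo} = 21.25, hence y_{Largo} = 17.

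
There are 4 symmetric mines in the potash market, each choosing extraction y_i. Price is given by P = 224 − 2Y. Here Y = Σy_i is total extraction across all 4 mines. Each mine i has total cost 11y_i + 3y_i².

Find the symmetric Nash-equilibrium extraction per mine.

A representative mine's profit is π_i = y_i(224 − 2Y) − 11y_i − 3y_i², with Y = y_i + Σ_{j≠i} y_j.
First-order condition: 213 − 10y_i − 2Σ_{j≠i} y_j = 0.
In a symmetric equilibrium every mine chooses the same y, so Σ_{j≠i} y_j = 3y. The condition becomes 213 − 16y = 0, giving y = 213/16 = 13.3125.

13.3125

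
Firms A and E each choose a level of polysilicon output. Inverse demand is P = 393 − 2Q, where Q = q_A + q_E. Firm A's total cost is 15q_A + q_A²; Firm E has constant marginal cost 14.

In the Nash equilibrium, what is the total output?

Firm A's profit: π = q_A(393 − 2(q_A + q_E)) − 15q_A − q_A².
∂π/∂q_A = 378 − 6q_A − 2q_E = 0, so q_A = 63 − (1/3)q_E.
For E: ∂π/∂q_E = 379 − 4q_E − 2q_A = 0 ⇒ q_E = 94.75 − 0.5q_A.
Plugging q_E into A's best response: q_A = 63 − (1/3)(94.75 − 0.5q_A) ⇒ (5/6)q_A = 377/12, so q_A = 37.7.
Then q_E = 94.75 − 0.5·37.7 = 75.9.
Total output: 37.7 + 75.9 = 113.6.

113.6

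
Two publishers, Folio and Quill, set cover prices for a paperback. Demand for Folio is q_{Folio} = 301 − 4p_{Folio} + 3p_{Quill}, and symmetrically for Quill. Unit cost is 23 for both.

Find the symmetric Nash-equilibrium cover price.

78.6

Folio's profit: π = (p_{Folio} − 23)(301 − 4p_{Folio} + 3p_{Quill}).
∂π/∂p_{Folio} = 393 − 8p_{Folio} + 3p_{Quill} = 0 ⇒ p_{Folio} = 49.125 + 0.375p_{Quill}.
By symmetry p_{Quill} = p_{Folio}; substituting into the reaction function, 0.625p_{Folio} = 49.125 and p_{Folio} = 78.6.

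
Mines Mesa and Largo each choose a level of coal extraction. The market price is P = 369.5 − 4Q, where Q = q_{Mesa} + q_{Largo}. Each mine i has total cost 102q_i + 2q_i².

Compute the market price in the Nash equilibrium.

Mine Mesa's profit: π = q_{Mesa}(369.5 − 4(q_{Mesa} + q_{Largo})) − 102q_{Mesa} − 2q_{Mesa}².
∂π/∂q_{Mesa} = 267.5 − 12q_{Mesa} − 4q_{Largo} = 0, so q_{Mesa} = 535/24 − (1/3)q_{Largo}.
By symmetry q_{Largo} = q_{Mesa}; substituting into the reaction function, (4/3)q_{Mesa} = 535/24 and q_{Mesa} = 535/32.
Equilibrium price: P = 369.5 − 4·33.4375 = 235.75.

235.75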